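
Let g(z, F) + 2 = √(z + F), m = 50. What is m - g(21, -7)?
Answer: 52 - √14 ≈ 48.258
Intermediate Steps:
g(z, F) = -2 + √(F + z) (g(z, F) = -2 + √(z + F) = -2 + √(F + z))
m - g(21, -7) = 50 - (-2 + √(-7 + 21)) = 50 - (-2 + √14) = 50 + (2 - √14) = 52 - √14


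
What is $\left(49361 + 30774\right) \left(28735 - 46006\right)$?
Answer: $-1384011585$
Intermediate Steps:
$\left(49361 + 30774\right) \left(28735 - 46006\right) = 80135 \left(-17271\right) = -1384011585$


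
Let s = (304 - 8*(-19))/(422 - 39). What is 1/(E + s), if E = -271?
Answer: -383/103337 ≈ -0.0037063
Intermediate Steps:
s = 456/383 (s = (304 + 152)/383 = 456*(1/383) = 456/383 ≈ 1.1906)
1/(E + s) = 1/(-271 + 456/383) = 1/(-103337/383) = -383/103337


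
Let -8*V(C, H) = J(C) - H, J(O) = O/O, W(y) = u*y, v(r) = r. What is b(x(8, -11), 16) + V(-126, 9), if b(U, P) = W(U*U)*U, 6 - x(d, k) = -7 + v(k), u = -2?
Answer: -27647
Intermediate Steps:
W(y) = -2*y
J(O) = 1
x(d, k) = 13 - k (x(d, k) = 6 - (-7 + k) = 6 + (7 - k) = 13 - k)
b(U, P) = -2*U³ (b(U, P) = (-2*U*U)*U = (-2*U²)*U = -2*U³)
V(C, H) = -⅛ + H/8 (V(C, H) = -(1 - H)/8 = -⅛ + H/8)
b(x(8, -11), 16) + V(-126, 9) = -2*(13 - 1*(-11))³ + (-⅛ + (⅛)*9) = -2*(13 + 11)³ + (-⅛ + 9/8) = -2*24³ + 1 = -2*13824 + 1 = -27648 + 1 = -27647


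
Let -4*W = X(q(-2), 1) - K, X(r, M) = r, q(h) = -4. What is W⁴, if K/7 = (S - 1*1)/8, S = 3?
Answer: 279841/65536 ≈ 4.2700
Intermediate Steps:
K = 7/4 (K = 7*((3 - 1*1)/8) = 7*((3 - 1)*(⅛)) = 7*(2*(⅛)) = 7*(¼) = 7/4 ≈ 1.7500)
W = 23/16 (W = -(-4 - 1*7/4)/4 = -(-4 - 7/4)/4 = -¼*(-23/4) = 23/16 ≈ 1.4375)
W⁴ = (23/16)⁴ = 279841/65536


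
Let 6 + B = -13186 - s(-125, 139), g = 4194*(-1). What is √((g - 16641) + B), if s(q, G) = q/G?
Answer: 2*I*√164354573/139 ≈ 184.46*I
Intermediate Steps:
g = -4194
B = -1833563/139 (B = -6 + (-13186 - (-125)/139) = -6 + (-13186 - 1*(-125/139)) = -6 + (-13186 + 125/139) = -6 - 1832729/139 = -1833563/139 ≈ -13191.)
√((g - 16641) + B) = √((-4194 - 16641) - 1833563/139) = √(-20835 - 1833563/139) = √(-4729628/139) = 2*I*√164354573/139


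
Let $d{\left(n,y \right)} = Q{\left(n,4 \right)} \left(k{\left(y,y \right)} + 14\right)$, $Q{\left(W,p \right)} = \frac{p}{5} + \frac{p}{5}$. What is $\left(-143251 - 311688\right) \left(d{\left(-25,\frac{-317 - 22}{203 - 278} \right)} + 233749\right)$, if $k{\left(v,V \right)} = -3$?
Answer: $- \frac{531747716187}{5} \approx -1.0635 \cdot 10^{11}$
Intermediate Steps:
$Q{\left(W,p \right)} = \frac{2 p}{5}$ ($Q{\left(W,p \right)} = p \frac{1}{5} + p \frac{1}{5} = \frac{p}{5} + \frac{p}{5} = \frac{2 p}{5}$)
$d{\left(n,y \right)} = \frac{88}{5}$ ($d{\left(n,y \right)} = \frac{2}{5} \cdot 4 \left(-3 + 14\right) = \frac{8}{5} \cdot 11 = \frac{88}{5}$)
$\left(-143251 - 311688\right) \left(d{\left(-25,\frac{-317 - 22}{203 - 278} \right)} + 233749\right) = \left(-143251 - 311688\right) \left(\frac{88}{5} + 233749\right) = \left(-454939\right) \frac{1168833}{5} = - \frac{531747716187}{5}$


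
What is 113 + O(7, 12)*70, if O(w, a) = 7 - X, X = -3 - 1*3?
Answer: 1023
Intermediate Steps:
X = -6 (X = -3 - 3 = -6)
O(w, a) = 13 (O(w, a) = 7 - 1*(-6) = 7 + 6 = 13)
113 + O(7, 12)*70 = 113 + 13*70 = 113 + 910 = 1023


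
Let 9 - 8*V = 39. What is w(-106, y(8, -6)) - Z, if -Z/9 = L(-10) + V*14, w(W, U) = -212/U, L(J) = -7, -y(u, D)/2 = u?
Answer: -2089/4 ≈ -522.25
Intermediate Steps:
y(u, D) = -2*u
V = -15/4 (V = 9/8 - 1/8*39 = 9/8 - 39/8 = -15/4 ≈ -3.7500)
Z = 1071/2 (Z = -9*(-7 - 15/4*14) = -9*(-7 - 105/2) = -9*(-119/2) = 1071/2 ≈ 535.50)
w(-106, y(8, -6)) - Z = -212/((-2*8)) - 1*1071/2 = -212/(-16) - 1071/2 = -212*(-1/16) - 1071/2 = 53/4 - 1071/2 = -2089/4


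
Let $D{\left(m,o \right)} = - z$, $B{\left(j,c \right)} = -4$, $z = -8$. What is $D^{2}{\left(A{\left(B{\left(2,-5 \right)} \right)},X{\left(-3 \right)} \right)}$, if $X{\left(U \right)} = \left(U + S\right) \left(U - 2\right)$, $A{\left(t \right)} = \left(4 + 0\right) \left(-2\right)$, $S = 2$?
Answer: $64$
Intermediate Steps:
$A{\left(t \right)} = -8$ ($A{\left(t \right)} = 4 \left(-2\right) = -8$)
$X{\left(U \right)} = \left(-2 + U\right) \left(2 + U\right)$ ($X{\left(U \right)} = \left(U + 2\right) \left(U - 2\right) = \left(2 + U\right) \left(-2 + U\right) = \left(-2 + U\right) \left(2 + U\right)$)
$D{\left(m,o \right)} = 8$ ($D{\left(m,o \right)} = \left(-1\right) \left(-8\right) = 8$)
$D^{2}{\left(A{\left(B{\left(2,-5 \right)} \right)},X{\left(-3 \right)} \right)} = 8^{2} = 64$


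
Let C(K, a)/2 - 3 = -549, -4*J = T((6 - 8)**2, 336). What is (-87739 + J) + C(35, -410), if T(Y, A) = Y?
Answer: -88832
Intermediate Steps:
J = -1 (J = -(6 - 8)**2/4 = -1/4*(-2)**2 = -1/4*4 = -1)
C(K, a) = -1092 (C(K, a) = 6 + 2*(-549) = 6 - 1098 = -1092)
(-87739 + J) + C(35, -410) = (-87739 - 1) - 1092 = -87740 - 1092 = -88832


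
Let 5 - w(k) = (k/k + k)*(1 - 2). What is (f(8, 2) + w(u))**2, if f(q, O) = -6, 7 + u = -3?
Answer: 100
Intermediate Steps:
u = -10 (u = -7 - 3 = -10)
w(k) = 6 + k (w(k) = 5 - (k/k + k)*(1 - 2) = 5 - (1 + k)*(-1) = 5 - (-1 - k) = 5 + (1 + k) = 6 + k)
(f(8, 2) + w(u))**2 = (-6 + (6 - 10))**2 = (-6 - 4)**2 = (-10)**2 = 100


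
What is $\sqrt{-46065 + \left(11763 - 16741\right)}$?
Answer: $i \sqrt{51043} \approx 225.93 i$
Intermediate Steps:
$\sqrt{-46065 + \left(11763 - 16741\right)} = \sqrt{-46065 - 4978} = \sqrt{-51043} = i \sqrt{51043}$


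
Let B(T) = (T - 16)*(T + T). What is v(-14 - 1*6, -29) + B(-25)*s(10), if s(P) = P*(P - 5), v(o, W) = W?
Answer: 102471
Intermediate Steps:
B(T) = 2*T*(-16 + T) (B(T) = (-16 + T)*(2*T) = 2*T*(-16 + T))
s(P) = P*(-5 + P)
v(-14 - 1*6, -29) + B(-25)*s(10) = -29 + (2*(-25)*(-16 - 25))*(10*(-5 + 10)) = -29 + (2*(-25)*(-41))*(10*5) = -29 + 2050*50 = -29 + 102500 = 102471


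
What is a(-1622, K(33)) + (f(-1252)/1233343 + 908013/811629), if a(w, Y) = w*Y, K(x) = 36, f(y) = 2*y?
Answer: -19483421212300127/333672315249 ≈ -58391.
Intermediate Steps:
a(w, Y) = Y*w
a(-1622, K(33)) + (f(-1252)/1233343 + 908013/811629) = 36*(-1622) + ((2*(-1252))/1233343 + 908013/811629) = -58392 + (-2504*1/1233343 + 908013*(1/811629)) = -58392 + (-2504/1233343 + 302671/270543) = -58392 + 372619719481/333672315249 = -19483421212300127/333672315249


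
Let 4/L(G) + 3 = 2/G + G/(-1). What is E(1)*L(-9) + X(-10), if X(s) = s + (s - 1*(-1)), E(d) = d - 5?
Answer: -283/13 ≈ -21.769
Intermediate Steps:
E(d) = -5 + d
L(G) = 4/(-3 - G + 2/G) (L(G) = 4/(-3 + (2/G + G/(-1))) = 4/(-3 + (2/G + G*(-1))) = 4/(-3 + (2/G - G)) = 4/(-3 + (-G + 2/G)) = 4/(-3 - G + 2/G))
X(s) = 1 + 2*s (X(s) = s + (s + 1) = s + (1 + s) = 1 + 2*s)
E(1)*L(-9) + X(-10) = (-5 + 1)*(-4*(-9)/(-2 + (-9)² + 3*(-9))) + (1 + 2*(-10)) = -(-16)*(-9)/(-2 + 81 - 27) + (1 - 20) = -(-16)*(-9)/52 - 19 = -4*9/13 - 19 = -36/13 - 19 = -283/13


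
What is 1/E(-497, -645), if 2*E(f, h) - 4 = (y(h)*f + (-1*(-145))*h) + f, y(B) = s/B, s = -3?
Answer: -430/20214367 ≈ -2.1272e-5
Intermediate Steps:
y(B) = -3/B
E(f, h) = 2 + f/2 + 145*h/2 - 3*f/(2*h) (E(f, h) = 2 + (((-3/h)*f + (-1*(-145))*h) + f)/2 = 2 + ((-3*f/h + 145*h) + f)/2 = 2 + ((145*h - 3*f/h) + f)/2 = 2 + (f + 145*h - 3*f/h)/2 = 2 + (f/2 + 145*h/2 - 3*f/(2*h)) = 2 + f/2 + 145*h/2 - 3*f/(2*h))
1/E(-497, -645) = 1/((½)*(-3*(-497) - 645*(4 - 497 + 145*(-645)))/(-645)) = 1/((½)*(-1/645)*(1491 - 645*(4 - 497 - 93525))) = 1/((½)*(-1/645)*(1491 - 645*(-94018))) = 1/((½)*(-1/645)*(1491 + 60641610)) = 1/((½)*(-1/645)*60643101) = 1/(-20214367/430) = -430/20214367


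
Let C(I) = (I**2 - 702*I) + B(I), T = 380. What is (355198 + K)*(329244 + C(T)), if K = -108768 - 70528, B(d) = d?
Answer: 36458152128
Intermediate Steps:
C(I) = I**2 - 701*I (C(I) = (I**2 - 702*I) + I = I**2 - 701*I)
K = -179296
(355198 + K)*(329244 + C(T)) = (355198 - 179296)*(329244 + 380*(-701 + 380)) = 175902*(329244 + 380*(-321)) = 175902*(329244 - 121980) = 175902*207264 = 36458152128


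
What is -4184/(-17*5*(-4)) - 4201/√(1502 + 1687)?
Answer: -1046/85 - 4201*√3189/3189 ≈ -86.698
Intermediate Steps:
-4184/(-17*5*(-4)) - 4201/√(1502 + 1687) = -4184/((-85*(-4))) - 4201*√3189/3189 = -4184/340 - 4201*√3189/3189 = -4184*1/340 - 4201*√3189/3189 = -1046/85 - 4201*√3189/3189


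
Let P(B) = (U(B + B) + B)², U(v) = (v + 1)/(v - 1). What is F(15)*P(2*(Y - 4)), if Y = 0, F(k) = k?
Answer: 219615/289 ≈ 759.91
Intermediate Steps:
U(v) = (1 + v)/(-1 + v)
P(B) = (B + (1 + 2*B)/(-1 + 2*B))² (P(B) = ((1 + (B + B))/(-1 + (B + B)) + B)² = ((1 + 2*B)/(-1 + 2*B) + B)² = (B + (1 + 2*B)/(-1 + 2*B))²)
F(15)*P(2*(Y - 4)) = 15*((1 + 2*(0 - 4) + 2*(2*(0 - 4))²)²/(-1 + 2*(2*(0 - 4)))²) = 15*((1 + 2*(-4) + 2*(2*(-4))²)²/(-1 + 2*(2*(-4)))²) = 15*((1 - 8 + 2*(-8)²)²/(-1 + 2*(-8))²) = 15*((1 - 8 + 2*64)²/(-1 - 16)²) = 15*((1 - 8 + 128)²/(-17)²) = 15*((1/289)*121²) = 15*((1/289)*14641) = 15*(14641/289) = 219615/289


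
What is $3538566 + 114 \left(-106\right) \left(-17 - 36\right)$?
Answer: $4179018$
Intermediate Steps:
$3538566 + 114 \left(-106\right) \left(-17 - 36\right) = 3538566 - -640452 = 3538566 + 640452 = 4179018$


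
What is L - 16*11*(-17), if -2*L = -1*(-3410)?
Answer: 1287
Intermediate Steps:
L = -1705 (L = -(-1)*(-3410)/2 = -½*3410 = -1705)
L - 16*11*(-17) = -1705 - 16*11*(-17) = -1705 - 176*(-17) = -1705 - 1*(-2992) = -1705 + 2992 = 1287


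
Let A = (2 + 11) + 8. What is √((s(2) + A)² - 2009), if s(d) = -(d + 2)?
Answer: 2*I*√430 ≈ 41.473*I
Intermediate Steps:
A = 21 (A = 13 + 8 = 21)
s(d) = -2 - d (s(d) = -(2 + d) = -2 - d)
√((s(2) + A)² - 2009) = √(((-2 - 1*2) + 21)² - 2009) = √(((-2 - 2) + 21)² - 2009) = √((-4 + 21)² - 2009) = √(17² - 2009) = √(289 - 2009) = √(-1720) = 2*I*√430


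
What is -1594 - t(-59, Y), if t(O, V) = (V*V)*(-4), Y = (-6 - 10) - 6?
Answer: 342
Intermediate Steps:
Y = -22 (Y = -16 - 6 = -22)
t(O, V) = -4*V² (t(O, V) = V²*(-4) = -4*V²)
-1594 - t(-59, Y) = -1594 - (-4)*(-22)² = -1594 - (-4)*484 = -1594 - 1*(-1936) = -1594 + 1936 = 342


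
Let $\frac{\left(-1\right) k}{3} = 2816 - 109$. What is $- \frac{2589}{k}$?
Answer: $\frac{863}{2707} \approx 0.3188$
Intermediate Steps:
$k = -8121$ ($k = - 3 \left(2816 - 109\right) = \left(-3\right) 2707 = -8121$)
$- \frac{2589}{k} = - \frac{2589}{-8121} = \left(-2589\right) \left(- \frac{1}{8121}\right) = \frac{863}{2707}$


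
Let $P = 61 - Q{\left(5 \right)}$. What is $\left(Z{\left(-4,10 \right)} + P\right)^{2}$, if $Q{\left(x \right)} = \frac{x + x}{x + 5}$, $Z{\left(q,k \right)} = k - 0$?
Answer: $4900$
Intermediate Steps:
$Z{\left(q,k \right)} = k$ ($Z{\left(q,k \right)} = k + 0 = k$)
$Q{\left(x \right)} = \frac{2 x}{5 + x}$
$P = 60$ ($P = 61 - 2 \cdot 5 \frac{1}{5 + 5} = 61 - 2 \cdot 5 \cdot \frac{1}{10} = 61 - 1 = 60$)
$\left(Z{\left(-4,10 \right)} + P\right)^{2} = \left(10 + 60\right)^{2} = 70^{2} = 4900$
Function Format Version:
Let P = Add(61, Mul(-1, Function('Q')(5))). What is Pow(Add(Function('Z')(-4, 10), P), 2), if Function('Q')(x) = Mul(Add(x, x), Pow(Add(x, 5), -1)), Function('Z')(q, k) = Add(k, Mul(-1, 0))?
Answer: 4900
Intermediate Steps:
Function('Z')(q, k) = k (Function('Z')(q, k) = Add(k, 0) = k)
Function('Q')(x) = Mul(2, x, Pow(Add(5, x), -1)) (Function('Q')(x) = Mul(Mul(2, x), Pow(Add(5, x), -1)) = Mul(2, x, Pow(Add(5, x), -1)))
P = 60 (P = Add(61, Mul(-1, Mul(2, 5, Pow(Add(5, 5), -1)))) = Add(61, Mul(-1, Mul(2, 5, Pow(10, -1)))) = Add(61, Mul(-1, Mul(2, 5, Rational(1, 10)))) = Add(61, Mul(-1, 1)) = Add(61, -1) = 60)
Pow(Add(Function('Z')(-4, 10), P), 2) = Pow(Add(10, 60), 2) = Pow(70, 2) = 4900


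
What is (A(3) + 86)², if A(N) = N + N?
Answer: 8464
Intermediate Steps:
A(N) = 2*N
(A(3) + 86)² = (2*3 + 86)² = (6 + 86)² = 92² = 8464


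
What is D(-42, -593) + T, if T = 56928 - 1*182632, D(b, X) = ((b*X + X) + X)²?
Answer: 562512696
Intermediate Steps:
D(b, X) = (2*X + X*b)² (D(b, X) = ((X*b + X) + X)² = ((X + X*b) + X)² = (2*X + X*b)²)
T = -125704 (T = 56928 - 182632 = -125704)
D(-42, -593) + T = (-593)²*(2 - 42)² - 125704 = 351649*(-40)² - 125704 = 351649*1600 - 125704 = 562638400 - 125704 = 562512696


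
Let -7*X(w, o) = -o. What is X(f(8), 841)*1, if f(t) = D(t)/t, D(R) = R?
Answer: 841/7 ≈ 120.14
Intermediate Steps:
f(t) = 1 (f(t) = t/t = 1)
X(w, o) = o/7 (X(w, o) = -(-1)*o/7 = o/7)
X(f(8), 841)*1 = ((1/7)*841)*1 = (841/7)*1 = 841/7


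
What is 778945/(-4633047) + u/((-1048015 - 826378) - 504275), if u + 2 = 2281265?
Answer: -12422050243621/11020480641396 ≈ -1.1272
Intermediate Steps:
u = 2281263 (u = -2 + 2281265 = 2281263)
778945/(-4633047) + u/((-1048015 - 826378) - 504275) = 778945/(-4633047) + 2281263/((-1048015 - 826378) - 504275) = 778945*(-1/4633047) + 2281263/(-1874393 - 504275) = -778945/4633047 + 2281263/(-2378668) = -778945/4633047 + 2281263*(-1/2378668) = -778945/4633047 - 2281263/2378668 = -12422050243621/11020480641396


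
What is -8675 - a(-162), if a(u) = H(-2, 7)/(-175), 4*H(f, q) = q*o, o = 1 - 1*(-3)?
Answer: -216874/25 ≈ -8675.0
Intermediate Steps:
o = 4 (o = 1 + 3 = 4)
H(f, q) = q (H(f, q) = (q*4)/4 = (4*q)/4 = q)
a(u) = -1/25 (a(u) = 7/(-175) = 7*(-1/175) = -1/25)
-8675 - a(-162) = -8675 - 1*(-1/25) = -8675 + 1/25 = -216874/25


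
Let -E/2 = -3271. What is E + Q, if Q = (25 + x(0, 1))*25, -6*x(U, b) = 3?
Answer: 14309/2 ≈ 7154.5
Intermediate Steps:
E = 6542 (E = -2*(-3271) = 6542)
x(U, b) = -½ (x(U, b) = -⅙*3 = -½)
Q = 1225/2 (Q = (25 - ½)*25 = (49/2)*25 = 1225/2 ≈ 612.50)
E + Q = 6542 + 1225/2 = 14309/2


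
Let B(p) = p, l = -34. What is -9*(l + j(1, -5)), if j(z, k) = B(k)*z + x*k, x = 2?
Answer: 441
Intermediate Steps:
j(z, k) = 2*k + k*z (j(z, k) = k*z + 2*k = 2*k + k*z)
-9*(l + j(1, -5)) = -9*(-34 - 5*(2 + 1)) = -9*(-34 - 5*3) = -9*(-34 - 15) = -9*(-49) = 441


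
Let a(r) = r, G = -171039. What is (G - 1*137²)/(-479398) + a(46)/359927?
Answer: 1485632094/3751049651 ≈ 0.39606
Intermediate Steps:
(G - 1*137²)/(-479398) + a(46)/359927 = (-171039 - 1*137²)/(-479398) + 46/359927 = (-171039 - 1*18769)*(-1/479398) + 46*(1/359927) = (-171039 - 18769)*(-1/479398) + 2/15649 = -189808*(-1/479398) + 2/15649 = 94904/239699 + 2/15649 = 1485632094/3751049651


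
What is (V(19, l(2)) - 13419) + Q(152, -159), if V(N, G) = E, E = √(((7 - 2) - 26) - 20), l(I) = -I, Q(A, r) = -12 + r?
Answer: -13590 + I*√41 ≈ -13590.0 + 6.4031*I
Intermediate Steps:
E = I*√41 (E = √((5 - 26) - 20) = √(-21 - 20) = √(-41) = I*√41 ≈ 6.4031*I)
V(N, G) = I*√41
(V(19, l(2)) - 13419) + Q(152, -159) = (I*√41 - 13419) + (-12 - 159) = (-13419 + I*√41) - 171 = -13590 + I*√41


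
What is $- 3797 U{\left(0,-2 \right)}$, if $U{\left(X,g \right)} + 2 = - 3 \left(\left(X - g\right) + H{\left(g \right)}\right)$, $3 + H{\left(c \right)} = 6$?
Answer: $64549$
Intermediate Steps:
$H{\left(c \right)} = 3$ ($H{\left(c \right)} = -3 + 6 = 3$)
$U{\left(X,g \right)} = -11 - 3 X + 3 g$ ($U{\left(X,g \right)} = -2 - 3 \left(\left(X - g\right) + 3\right) = -2 - 3 \left(3 + X - g\right) = -2 - \left(9 - 3 g + 3 X\right) = -11 - 3 X + 3 g$)
$- 3797 U{\left(0,-2 \right)} = - 3797 \left(-11 - 0 + 3 \left(-2\right)\right) = - 3797 \left(-11 + 0 - 6\right) = \left(-3797\right) \left(-17\right) = 64549$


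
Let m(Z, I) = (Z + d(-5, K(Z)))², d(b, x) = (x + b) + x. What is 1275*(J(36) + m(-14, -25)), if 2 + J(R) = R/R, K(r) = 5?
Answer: 102000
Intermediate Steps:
d(b, x) = b + 2*x (d(b, x) = (b + x) + x = b + 2*x)
m(Z, I) = (5 + Z)² (m(Z, I) = (Z + (-5 + 2*5))² = (Z + (-5 + 10))² = (Z + 5)² = (5 + Z)²)
J(R) = -1 (J(R) = -2 + R/R = -2 + 1 = -1)
1275*(J(36) + m(-14, -25)) = 1275*(-1 + (5 - 14)²) = 1275*(-1 + (-9)²) = 1275*(-1 + 81) = 1275*80 = 102000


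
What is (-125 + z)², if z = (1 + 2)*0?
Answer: 15625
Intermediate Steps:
z = 0 (z = 3*0 = 0)
(-125 + z)² = (-125 + 0)² = (-125)² = 15625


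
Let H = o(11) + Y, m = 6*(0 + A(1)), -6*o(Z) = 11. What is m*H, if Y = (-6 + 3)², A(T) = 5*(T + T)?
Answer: 430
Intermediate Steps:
A(T) = 10*T (A(T) = 5*(2*T) = 10*T)
o(Z) = -11/6 (o(Z) = -⅙*11 = -11/6)
Y = 9 (Y = (-3)² = 9)
m = 60 (m = 6*(0 + 10*1) = 6*(0 + 10) = 6*10 = 60)
H = 43/6 (H = -11/6 + 9 = 43/6 ≈ 7.1667)
m*H = 60*(43/6) = 430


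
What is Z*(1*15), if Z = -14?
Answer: -210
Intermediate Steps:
Z*(1*15) = -14*15 = -210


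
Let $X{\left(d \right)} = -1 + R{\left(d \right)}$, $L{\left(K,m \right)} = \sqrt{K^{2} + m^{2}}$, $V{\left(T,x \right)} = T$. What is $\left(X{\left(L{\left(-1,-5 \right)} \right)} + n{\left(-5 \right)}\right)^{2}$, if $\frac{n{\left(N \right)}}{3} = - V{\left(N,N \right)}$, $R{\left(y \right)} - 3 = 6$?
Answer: $529$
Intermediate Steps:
$R{\left(y \right)} = 9$ ($R{\left(y \right)} = 3 + 6 = 9$)
$X{\left(d \right)} = 8$ ($X{\left(d \right)} = -1 + 9 = 8$)
$n{\left(N \right)} = - 3 N$ ($n{\left(N \right)} = 3 \left(- N\right) = - 3 N$)
$\left(X{\left(L{\left(-1,-5 \right)} \right)} + n{\left(-5 \right)}\right)^{2} = \left(8 - -15\right)^{2} = \left(8 + 15\right)^{2} = 23^{2} = 529$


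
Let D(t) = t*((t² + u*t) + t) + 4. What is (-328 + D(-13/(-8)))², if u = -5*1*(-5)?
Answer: 16522274521/262144 ≈ 63028.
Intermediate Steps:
u = 25 (u = -5*(-5) = 25)
D(t) = 4 + t*(t² + 26*t) (D(t) = t*((t² + 25*t) + t) + 4 = t*(t² + 26*t) + 4 = 4 + t*(t² + 26*t))
(-328 + D(-13/(-8)))² = (-328 + (4 + (-13/(-8))³ + 26*(-13/(-8))²))² = (-328 + (4 + (-13*(-⅛))³ + 26*(-13*(-⅛))²))² = (-328 + (4 + (13/8)³ + 26*(13/8)²))² = (-328 + (4 + 2197/512 + 26*(169/64)))² = (-328 + (4 + 2197/512 + 2197/32))² = (-328 + 39397/512)² = (-128539/512)² = 16522274521/262144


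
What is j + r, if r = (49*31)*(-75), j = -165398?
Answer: -279323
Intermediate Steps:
r = -113925 (r = 1519*(-75) = -113925)
j + r = -165398 - 113925 = -279323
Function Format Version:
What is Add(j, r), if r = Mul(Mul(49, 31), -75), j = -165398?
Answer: -279323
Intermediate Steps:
r = -113925 (r = Mul(1519, -75) = -113925)
Add(j, r) = Add(-165398, -113925) = -279323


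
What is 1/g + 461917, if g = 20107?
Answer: 9287765120/20107 ≈ 4.6192e+5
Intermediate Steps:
1/g + 461917 = 1/20107 + 461917 = 9287765120/20107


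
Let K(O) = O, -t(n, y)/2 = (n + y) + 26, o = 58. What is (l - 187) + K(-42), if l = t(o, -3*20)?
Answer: -277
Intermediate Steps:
t(n, y) = -52 - 2*n - 2*y (t(n, y) = -2*((n + y) + 26) = -2*(26 + n + y) = -52 - 2*n - 2*y)
l = -48 (l = -52 - 2*58 - (-6)*20 = -52 - 116 - 2*(-60) = -52 - 116 + 120 = -48)
(l - 187) + K(-42) = (-48 - 187) - 42 = -235 - 42 = -277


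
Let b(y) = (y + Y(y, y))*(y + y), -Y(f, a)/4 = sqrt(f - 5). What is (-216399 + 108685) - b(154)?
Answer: -155146 + 1232*sqrt(149) ≈ -1.4011e+5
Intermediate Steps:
Y(f, a) = -4*sqrt(-5 + f) (Y(f, a) = -4*sqrt(f - 5) = -4*sqrt(-5 + f))
b(y) = 2*y*(y - 4*sqrt(-5 + y)) (b(y) = (y - 4*sqrt(-5 + y))*(y + y) = (y - 4*sqrt(-5 + y))*(2*y) = 2*y*(y - 4*sqrt(-5 + y)))
(-216399 + 108685) - b(154) = (-216399 + 108685) - 2*154*(154 - 4*sqrt(-5 + 154)) = -107714 - 2*154*(154 - 4*sqrt(149)) = -107714 - (47432 - 1232*sqrt(149)) = -107714 + (-47432 + 1232*sqrt(149)) = -155146 + 1232*sqrt(149)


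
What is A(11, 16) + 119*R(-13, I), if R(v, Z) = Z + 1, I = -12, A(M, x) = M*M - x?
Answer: -1204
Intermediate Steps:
A(M, x) = M**2 - x
R(v, Z) = 1 + Z
A(11, 16) + 119*R(-13, I) = (11**2 - 1*16) + 119*(1 - 12) = (121 - 16) + 119*(-11) = 105 - 1309 = -1204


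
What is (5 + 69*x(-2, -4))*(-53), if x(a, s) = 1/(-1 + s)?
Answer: 2332/5 ≈ 466.40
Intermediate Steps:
(5 + 69*x(-2, -4))*(-53) = (5 + 69/(-1 - 4))*(-53) = (5 + 69/(-5))*(-53) = (5 + 69*(-1/5))*(-53) = (5 - 69/5)*(-53) = -44/5*(-53) = 2332/5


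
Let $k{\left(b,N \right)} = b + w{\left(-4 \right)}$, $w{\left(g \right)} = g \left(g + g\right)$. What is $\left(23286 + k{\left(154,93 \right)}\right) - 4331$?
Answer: $19141$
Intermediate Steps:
$w{\left(g \right)} = 2 g^{2}$ ($w{\left(g \right)} = g 2 g = 2 g^{2}$)
$k{\left(b,N \right)} = 32 + b$ ($k{\left(b,N \right)} = b + 2 \left(-4\right)^{2} = b + 2 \cdot 16 = b + 32 = 32 + b$)
$\left(23286 + k{\left(154,93 \right)}\right) - 4331 = \left(23286 + \left(32 + 154\right)\right) - 4331 = \left(23286 + 186\right) - 4331 = 23472 - 4331 = 19141$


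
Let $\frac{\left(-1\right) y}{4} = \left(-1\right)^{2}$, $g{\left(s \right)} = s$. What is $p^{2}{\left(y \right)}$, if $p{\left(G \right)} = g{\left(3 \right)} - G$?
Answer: $49$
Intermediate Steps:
$y = -4$ ($y = - 4 \left(-1\right)^{2} = \left(-4\right) 1 = -4$)
$p{\left(G \right)} = 3 - G$
$p^{2}{\left(y \right)} = \left(3 - -4\right)^{2} = \left(3 + 4\right)^{2} = 7^{2} = 49$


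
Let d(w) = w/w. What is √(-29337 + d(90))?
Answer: 2*I*√7334 ≈ 171.28*I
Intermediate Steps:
d(w) = 1
√(-29337 + d(90)) = √(-29337 + 1) = √(-29336) = 2*I*√7334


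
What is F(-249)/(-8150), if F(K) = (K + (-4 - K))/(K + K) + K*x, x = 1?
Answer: 61999/2029350 ≈ 0.030551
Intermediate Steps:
F(K) = K - 2/K (F(K) = (K + (-4 - K))/(K + K) + K*1 = -4*1/(2*K) + K = -2/K + K = K - 2/K)
F(-249)/(-8150) = (-249 - 2/(-249))/(-8150) = (-249 - 2*(-1/249))*(-1/8150) = (-249 + 2/249)*(-1/8150) = -61999/249*(-1/8150) = 61999/2029350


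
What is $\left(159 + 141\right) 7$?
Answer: $2100$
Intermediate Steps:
$\left(159 + 141\right) 7 = 300 \cdot 7 = 2100$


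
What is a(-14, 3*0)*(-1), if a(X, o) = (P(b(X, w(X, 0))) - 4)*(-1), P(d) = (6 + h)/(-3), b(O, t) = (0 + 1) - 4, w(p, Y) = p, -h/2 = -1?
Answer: -20/3 ≈ -6.6667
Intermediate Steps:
h = 2 (h = -2*(-1) = 2)
b(O, t) = -3 (b(O, t) = 1 - 4 = -3)
P(d) = -8/3 (P(d) = (6 + 2)/(-3) = 8*(-⅓) = -8/3)
a(X, o) = 20/3 (a(X, o) = (-8/3 - 4)*(-1) = -20/3*(-1) = 20/3)
a(-14, 3*0)*(-1) = (20/3)*(-1) = -20/3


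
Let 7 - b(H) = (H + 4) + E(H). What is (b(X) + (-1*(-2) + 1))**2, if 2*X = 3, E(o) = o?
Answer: 9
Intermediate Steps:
X = 3/2 (X = (1/2)*3 = 3/2 ≈ 1.5000)
b(H) = 3 - 2*H (b(H) = 7 - ((H + 4) + H) = 7 - ((4 + H) + H) = 7 - (4 + 2*H) = 7 + (-4 - 2*H) = 3 - 2*H)
(b(X) + (-1*(-2) + 1))**2 = ((3 - 2*3/2) + (-1*(-2) + 1))**2 = ((3 - 3) + (2 + 1))**2 = (0 + 3)**2 = 3**2 = 9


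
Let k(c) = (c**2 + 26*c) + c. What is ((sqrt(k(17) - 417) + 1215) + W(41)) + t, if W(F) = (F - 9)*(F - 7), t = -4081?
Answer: -1778 + sqrt(331) ≈ -1759.8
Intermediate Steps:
k(c) = c**2 + 27*c
W(F) = (-9 + F)*(-7 + F)
((sqrt(k(17) - 417) + 1215) + W(41)) + t = ((sqrt(17*(27 + 17) - 417) + 1215) + (63 + 41**2 - 16*41)) - 4081 = ((sqrt(17*44 - 417) + 1215) + (63 + 1681 - 656)) - 4081 = ((sqrt(748 - 417) + 1215) + 1088) - 4081 = ((sqrt(331) + 1215) + 1088) - 4081 = ((1215 + sqrt(331)) + 1088) - 4081 = (2303 + sqrt(331)) - 4081 = -1778 + sqrt(331)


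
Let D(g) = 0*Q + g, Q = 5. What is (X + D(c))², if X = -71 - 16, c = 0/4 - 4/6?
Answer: 69169/9 ≈ 7685.4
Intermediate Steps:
c = -⅔ (c = 0*(¼) - 4*⅙ = 0 - ⅔ = -⅔ ≈ -0.66667)
X = -87
D(g) = g (D(g) = 0*5 + g = 0 + g = g)
(X + D(c))² = (-87 - ⅔)² = (-263/3)² = 69169/9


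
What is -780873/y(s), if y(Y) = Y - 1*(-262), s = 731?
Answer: -260291/331 ≈ -786.38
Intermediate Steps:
y(Y) = 262 + Y (y(Y) = Y + 262 = 262 + Y)
-780873/y(s) = -780873/(262 + 731) = -780873/993 = -780873*1/993 = -260291/331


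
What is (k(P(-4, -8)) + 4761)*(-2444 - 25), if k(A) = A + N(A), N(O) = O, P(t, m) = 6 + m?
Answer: -11745033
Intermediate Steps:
k(A) = 2*A (k(A) = A + A = 2*A)
(k(P(-4, -8)) + 4761)*(-2444 - 25) = (2*(6 - 8) + 4761)*(-2444 - 25) = (2*(-2) + 4761)*(-2469) = (-4 + 4761)*(-2469) = 4757*(-2469) = -11745033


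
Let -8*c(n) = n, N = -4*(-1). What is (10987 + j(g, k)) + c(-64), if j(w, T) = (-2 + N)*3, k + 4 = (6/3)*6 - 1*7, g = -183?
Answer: 11001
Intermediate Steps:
N = 4
c(n) = -n/8
k = 1 (k = -4 + ((6/3)*6 - 1*7) = -4 + ((6*(1/3))*6 - 7) = -4 + (2*6 - 7) = -4 + (12 - 7) = -4 + 5 = 1)
j(w, T) = 6 (j(w, T) = (-2 + 4)*3 = 2*3 = 6)
(10987 + j(g, k)) + c(-64) = (10987 + 6) - 1/8*(-64) = 10993 + 8 = 11001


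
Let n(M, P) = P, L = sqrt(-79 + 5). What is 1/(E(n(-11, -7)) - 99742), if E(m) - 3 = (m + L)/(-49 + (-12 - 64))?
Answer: -779210500/77717632423749 + 125*I*sqrt(74)/155435264847498 ≈ -1.0026e-5 + 6.9179e-12*I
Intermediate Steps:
L = I*sqrt(74) (L = sqrt(-74) = I*sqrt(74) ≈ 8.6023*I)
E(m) = 3 - m/125 - I*sqrt(74)/125 (E(m) = 3 + (m + I*sqrt(74))/(-49 + (-12 - 64)) = 3 + (m + I*sqrt(74))/(-49 - 76) = 3 + (m + I*sqrt(74))/(-125) = 3 + (m + I*sqrt(74))*(-1/125) = 3 + (-m/125 - I*sqrt(74)/125) = 3 - m/125 - I*sqrt(74)/125)
1/(E(n(-11, -7)) - 99742) = 1/((3 - 1/125*(-7) - I*sqrt(74)/125) - 99742) = 1/((3 + 7/125 - I*sqrt(74)/125) - 99742) = 1/((382/125 - I*sqrt(74)/125) - 99742) = 1/(-12467368/125 - I*sqrt(74)/125)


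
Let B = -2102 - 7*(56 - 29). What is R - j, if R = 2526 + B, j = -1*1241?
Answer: 1476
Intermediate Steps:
j = -1241
B = -2291 (B = -2102 - 7*27 = -2102 - 189 = -2291)
R = 235 (R = 2526 - 2291 = 235)
R - j = 235 - 1*(-1241) = 235 + 1241 = 1476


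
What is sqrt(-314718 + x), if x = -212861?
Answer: I*sqrt(527579) ≈ 726.35*I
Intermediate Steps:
sqrt(-314718 + x) = sqrt(-314718 - 212861) = sqrt(-527579) = I*sqrt(527579)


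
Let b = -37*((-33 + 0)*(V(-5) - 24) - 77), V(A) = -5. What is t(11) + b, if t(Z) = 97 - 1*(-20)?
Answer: -32443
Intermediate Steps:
t(Z) = 117 (t(Z) = 97 + 20 = 117)
b = -32560 (b = -37*((-33 + 0)*(-5 - 24) - 77) = -37*(-33*(-29) - 77) = -37*(957 - 77) = -37*880 = -32560)
t(11) + b = 117 - 32560 = -32443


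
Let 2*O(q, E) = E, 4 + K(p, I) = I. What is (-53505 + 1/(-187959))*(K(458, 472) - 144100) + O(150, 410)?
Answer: 1444470622518667/187959 ≈ 7.6850e+9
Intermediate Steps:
K(p, I) = -4 + I
O(q, E) = E/2
(-53505 + 1/(-187959))*(K(458, 472) - 144100) + O(150, 410) = (-53505 + 1/(-187959))*((-4 + 472) - 144100) + (½)*410 = (-53505 - 1/187959)*(468 - 144100) + 205 = -10056746296/187959*(-143632) + 205 = 1444470583987072/187959 + 205 = 1444470622518667/187959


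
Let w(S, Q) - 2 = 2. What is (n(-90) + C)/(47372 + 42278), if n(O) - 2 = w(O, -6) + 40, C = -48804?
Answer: -24379/44825 ≈ -0.54387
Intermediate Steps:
w(S, Q) = 4 (w(S, Q) = 2 + 2 = 4)
n(O) = 46 (n(O) = 2 + (4 + 40) = 2 + 44 = 46)
(n(-90) + C)/(47372 + 42278) = (46 - 48804)/(47372 + 42278) = -48758/89650 = -48758*1/89650 = -24379/44825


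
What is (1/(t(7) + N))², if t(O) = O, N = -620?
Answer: 1/375769 ≈ 2.6612e-6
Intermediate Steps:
(1/(t(7) + N))² = (1/(7 - 620))² = (1/(-613))² = (-1/613)² = 1/375769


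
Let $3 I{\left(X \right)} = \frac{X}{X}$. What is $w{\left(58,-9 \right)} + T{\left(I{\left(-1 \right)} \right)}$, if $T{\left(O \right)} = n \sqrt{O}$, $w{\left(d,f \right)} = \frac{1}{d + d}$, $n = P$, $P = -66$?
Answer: $\frac{1}{116} - 22 \sqrt{3} \approx -38.096$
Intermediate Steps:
$n = -66$
$w{\left(d,f \right)} = \frac{1}{2 d}$
$I{\left(X \right)} = \frac{1}{3}$ ($I{\left(X \right)} = \frac{X \frac{1}{X}}{3} = \frac{1}{3} \cdot 1 = \frac{1}{3}$)
$T{\left(O \right)} = - 66 \sqrt{O}$
$w{\left(58,-9 \right)} + T{\left(I{\left(-1 \right)} \right)} = \frac{1}{2 \cdot 58} - \frac{66}{\sqrt{3}} = \frac{1}{2} \cdot \frac{1}{58} - 66 \frac{\sqrt{3}}{3} = \frac{1}{116} - 22 \sqrt{3}$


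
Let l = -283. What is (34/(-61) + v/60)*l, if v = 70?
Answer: -63109/366 ≈ -172.43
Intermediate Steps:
(34/(-61) + v/60)*l = (34/(-61) + 70/60)*(-283) = (34*(-1/61) + 70*(1/60))*(-283) = (-34/61 + 7/6)*(-283) = (223/366)*(-283) = -63109/366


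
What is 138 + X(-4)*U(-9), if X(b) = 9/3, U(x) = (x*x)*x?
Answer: -2049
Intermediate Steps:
U(x) = x³ (U(x) = x²*x = x³)
X(b) = 3 (X(b) = 9*(⅓) = 3)
138 + X(-4)*U(-9) = 138 + 3*(-9)³ = 138 + 3*(-729) = 138 - 2187 = -2049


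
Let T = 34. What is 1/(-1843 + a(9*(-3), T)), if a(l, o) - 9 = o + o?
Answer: -1/1766 ≈ -0.00056625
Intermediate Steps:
a(l, o) = 9 + 2*o (a(l, o) = 9 + (o + o) = 9 + 2*o)
1/(-1843 + a(9*(-3), T)) = 1/(-1843 + (9 + 2*34)) = 1/(-1843 + (9 + 68)) = 1/(-1843 + 77) = 1/(-1766) = -1/1766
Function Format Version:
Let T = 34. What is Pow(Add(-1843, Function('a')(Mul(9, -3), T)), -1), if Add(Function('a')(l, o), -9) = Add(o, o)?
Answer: Rational(-1, 1766) ≈ -0.00056625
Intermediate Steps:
Function('a')(l, o) = Add(9, Mul(2, o)) (Function('a')(l, o) = Add(9, Add(o, o)) = Add(9, Mul(2, o)))
Pow(Add(-1843, Function('a')(Mul(9, -3), T)), -1) = Pow(Add(-1843, Add(9, Mul(2, 34))), -1) = Pow(Add(-1843, Add(9, 68)), -1) = Pow(Add(-1843, 77), -1) = Pow(-1766, -1) = Rational(-1, 1766)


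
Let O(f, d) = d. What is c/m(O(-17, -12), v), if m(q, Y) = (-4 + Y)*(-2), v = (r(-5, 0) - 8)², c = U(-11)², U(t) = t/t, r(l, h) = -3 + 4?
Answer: -1/90 ≈ -0.011111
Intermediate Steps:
r(l, h) = 1
U(t) = 1
c = 1 (c = 1² = 1)
v = 49 (v = (1 - 8)² = (-7)² = 49)
m(q, Y) = 8 - 2*Y
c/m(O(-17, -12), v) = 1/(8 - 2*49) = 1/(8 - 98) = 1/(-90) = 1*(-1/90) = -1/90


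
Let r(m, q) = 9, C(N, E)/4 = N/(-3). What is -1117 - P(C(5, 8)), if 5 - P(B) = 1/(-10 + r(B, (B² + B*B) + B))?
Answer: -1123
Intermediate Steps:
C(N, E) = -4*N/3 (C(N, E) = 4*(N/(-3)) = 4*(N*(-⅓)) = 4*(-N/3) = -4*N/3)
P(B) = 6 (P(B) = 5 - 1/(-10 + 9) = 5 - 1/(-1) = 5 - 1*(-1) = 5 + 1 = 6)
-1117 - P(C(5, 8)) = -1117 - 1*6 = -1117 - 6 = -1123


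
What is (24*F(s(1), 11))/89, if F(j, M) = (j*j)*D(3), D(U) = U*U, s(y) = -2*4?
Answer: 13824/89 ≈ 155.33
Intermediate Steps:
s(y) = -8
D(U) = U²
F(j, M) = 9*j² (F(j, M) = (j*j)*3² = j²*9 = 9*j²)
(24*F(s(1), 11))/89 = (24*(9*(-8)²))/89 = (24*(9*64))*(1/89) = (24*576)*(1/89) = 13824*(1/89) = 13824/89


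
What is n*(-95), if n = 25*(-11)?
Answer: 26125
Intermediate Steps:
n = -275
n*(-95) = -275*(-95) = 26125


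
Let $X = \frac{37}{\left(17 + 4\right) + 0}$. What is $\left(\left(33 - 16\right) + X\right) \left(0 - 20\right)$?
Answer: $- \frac{7880}{21} \approx -375.24$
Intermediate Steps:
$X = \frac{37}{21}$ ($X = \frac{37}{21 + 0} = \frac{37}{21} \approx 1.7619$)
$\left(\left(33 - 16\right) + X\right) \left(0 - 20\right) = \left(\left(33 - 16\right) + \frac{37}{21}\right) \left(0 - 20\right) = \left(17 + \frac{37}{21}\right) \left(0 - 20\right) = \frac{394}{21} \left(-20\right) = - \frac{7880}{21}$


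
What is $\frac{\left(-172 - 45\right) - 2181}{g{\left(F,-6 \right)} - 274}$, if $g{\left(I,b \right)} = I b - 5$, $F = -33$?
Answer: $\frac{2398}{81} \approx 29.605$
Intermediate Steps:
$g{\left(I,b \right)} = -5 + I b$
$\frac{\left(-172 - 45\right) - 2181}{g{\left(F,-6 \right)} - 274} = \frac{\left(-172 - 45\right) - 2181}{\left(-5 - -198\right) - 274} = \frac{\left(-172 - 45\right) - 2181}{\left(-5 + 198\right) - 274} = \frac{-217 - 2181}{193 - 274} = - \frac{2398}{-81} = \left(-2398\right) \left(- \frac{1}{81}\right) = \frac{2398}{81}$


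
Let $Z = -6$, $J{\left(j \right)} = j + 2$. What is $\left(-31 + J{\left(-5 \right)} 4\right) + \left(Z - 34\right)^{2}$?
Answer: $1557$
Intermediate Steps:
$J{\left(j \right)} = 2 + j$
$\left(-31 + J{\left(-5 \right)} 4\right) + \left(Z - 34\right)^{2} = \left(-31 + \left(2 - 5\right) 4\right) + \left(-6 - 34\right)^{2} = \left(-31 - 12\right) + \left(-40\right)^{2} = \left(-31 - 12\right) + 1600 = -43 + 1600 = 1557$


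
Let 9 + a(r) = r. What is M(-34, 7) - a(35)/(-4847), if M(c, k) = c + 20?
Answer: -67832/4847 ≈ -13.995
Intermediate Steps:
M(c, k) = 20 + c
a(r) = -9 + r
M(-34, 7) - a(35)/(-4847) = (20 - 34) - (-9 + 35)/(-4847) = -14 - 26*(-1)/4847 = -14 - 1*(-26/4847) = -14 + 26/4847 = -67832/4847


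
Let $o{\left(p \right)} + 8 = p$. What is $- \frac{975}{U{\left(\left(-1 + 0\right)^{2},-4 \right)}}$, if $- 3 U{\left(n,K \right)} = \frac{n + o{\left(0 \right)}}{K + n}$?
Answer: $\frac{8775}{7} \approx 1253.6$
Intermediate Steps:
$o{\left(p \right)} = -8 + p$
$U{\left(n,K \right)} = - \frac{-8 + n}{3 \left(K + n\right)}$ ($U{\left(n,K \right)} = - \frac{\left(n + \left(-8 + 0\right)\right) \frac{1}{K + n}}{3} = - \frac{\left(n - 8\right) \frac{1}{K + n}}{3} = - \frac{\left(-8 + n\right) \frac{1}{K + n}}{3} = - \frac{\frac{1}{K + n} \left(-8 + n\right)}{3} = - \frac{-8 + n}{3 \left(K + n\right)}$)
$- \frac{975}{U{\left(\left(-1 + 0\right)^{2},-4 \right)}} = - \frac{975}{\frac{1}{3} \frac{1}{-4 + \left(-1 + 0\right)^{2}} \left(8 - \left(-1 + 0\right)^{2}\right)} = - \frac{975}{\frac{1}{3} \frac{1}{-4 + \left(-1\right)^{2}} \left(8 - \left(-1\right)^{2}\right)} = - \frac{975}{\frac{1}{3} \frac{1}{-4 + 1} \left(8 - 1\right)} = - \frac{975}{\frac{1}{3} \frac{1}{-3} \left(8 - 1\right)} = - \frac{975}{\frac{1}{3} \left(- \frac{1}{3}\right) 7} = - \frac{975}{- \frac{7}{9}} = \left(-975\right) \left(- \frac{9}{7}\right) = \frac{8775}{7}$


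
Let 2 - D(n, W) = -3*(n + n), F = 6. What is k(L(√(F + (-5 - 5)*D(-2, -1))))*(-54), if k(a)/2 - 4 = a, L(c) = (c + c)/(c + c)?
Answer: -540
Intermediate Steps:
D(n, W) = 2 + 6*n (D(n, W) = 2 - (-3)*(n + n) = 2 - (-3)*2*n = 2 - (-6)*n = 2 + 6*n)
L(c) = 1 (L(c) = (2*c)/((2*c)) = (2*c)*(1/(2*c)) = 1)
k(a) = 8 + 2*a
k(L(√(F + (-5 - 5)*D(-2, -1))))*(-54) = (8 + 2*1)*(-54) = (8 + 2)*(-54) = 10*(-54) = -540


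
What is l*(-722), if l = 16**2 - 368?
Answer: 80864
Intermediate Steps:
l = -112 (l = 256 - 368 = -112)
l*(-722) = -112*(-722) = 80864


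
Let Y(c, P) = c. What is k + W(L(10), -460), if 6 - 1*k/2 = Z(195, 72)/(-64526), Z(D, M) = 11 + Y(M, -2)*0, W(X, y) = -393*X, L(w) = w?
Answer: -11491493/2933 ≈ -3918.0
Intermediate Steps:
Z(D, M) = 11 (Z(D, M) = 11 + M*0 = 11 + 0 = 11)
k = 35197/2933 (k = 12 - 22/(-64526) = 12 - 22*(-1)/64526 = 12 - 2*(-1/5866) = 12 + 1/2933 = 35197/2933 ≈ 12.000)
k + W(L(10), -460) = 35197/2933 - 393*10 = 35197/2933 - 3930 = -11491493/2933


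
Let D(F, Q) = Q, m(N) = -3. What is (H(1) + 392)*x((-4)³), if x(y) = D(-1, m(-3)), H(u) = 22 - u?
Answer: -1239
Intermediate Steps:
x(y) = -3
(H(1) + 392)*x((-4)³) = ((22 - 1*1) + 392)*(-3) = ((22 - 1) + 392)*(-3) = (21 + 392)*(-3) = 413*(-3) = -1239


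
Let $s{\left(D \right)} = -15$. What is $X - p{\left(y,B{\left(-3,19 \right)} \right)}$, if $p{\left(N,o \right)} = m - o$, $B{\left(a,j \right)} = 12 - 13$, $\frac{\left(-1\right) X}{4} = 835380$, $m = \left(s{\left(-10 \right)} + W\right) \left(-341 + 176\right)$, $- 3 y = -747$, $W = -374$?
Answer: $-3405706$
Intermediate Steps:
$y = 249$ ($y = \left(- \frac{1}{3}\right) \left(-747\right) = 249$)
$m = 64185$ ($m = \left(-15 - 374\right) \left(-341 + 176\right) = \left(-389\right) \left(-165\right) = 64185$)
$X = -3341520$ ($X = \left(-4\right) 835380 = -3341520$)
$B{\left(a,j \right)} = -1$
$p{\left(N,o \right)} = 64185 - o$
$X - p{\left(y,B{\left(-3,19 \right)} \right)} = -3341520 - \left(64185 - -1\right) = -3341520 - \left(64185 + 1\right) = -3341520 - 64186 = -3405706$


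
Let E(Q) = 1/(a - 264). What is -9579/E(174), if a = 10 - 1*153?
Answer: 3898653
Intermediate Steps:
a = -143 (a = 10 - 153 = -143)
E(Q) = -1/407 (E(Q) = 1/(-143 - 264) = 1/(-407) = -1/407)
-9579/E(174) = -9579/(-1/407) = -9579*(-407) = 3898653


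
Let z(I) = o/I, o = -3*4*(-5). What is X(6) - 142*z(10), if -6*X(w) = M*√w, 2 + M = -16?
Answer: -852 + 3*√6 ≈ -844.65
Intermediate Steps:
M = -18 (M = -2 - 16 = -18)
X(w) = 3*√w (X(w) = -(-3)*√w = 3*√w)
o = 60 (o = -12*(-5) = 60)
z(I) = 60/I
X(6) - 142*z(10) = 3*√6 - 8520/10 = 3*√6 - 142*6 = 3*√6 - 852 = -852 + 3*√6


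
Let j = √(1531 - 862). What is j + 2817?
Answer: 2817 + √669 ≈ 2842.9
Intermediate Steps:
j = √669 ≈ 25.865
j + 2817 = √669 + 2817 = 2817 + √669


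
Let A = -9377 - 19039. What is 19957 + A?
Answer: -8459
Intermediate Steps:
A = -28416
19957 + A = 19957 - 28416 = -8459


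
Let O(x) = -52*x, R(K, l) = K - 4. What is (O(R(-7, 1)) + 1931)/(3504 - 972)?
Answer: 2503/2532 ≈ 0.98855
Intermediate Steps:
R(K, l) = -4 + K
(O(R(-7, 1)) + 1931)/(3504 - 972) = (-52*(-4 - 7) + 1931)/(3504 - 972) = (-52*(-11) + 1931)/2532 = (572 + 1931)*(1/2532) = 2503*(1/2532) = 2503/2532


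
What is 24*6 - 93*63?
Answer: -5715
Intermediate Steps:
24*6 - 93*63 = 144 - 5859 = -5715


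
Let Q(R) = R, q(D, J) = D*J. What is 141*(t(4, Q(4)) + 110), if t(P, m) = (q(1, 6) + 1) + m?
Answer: 17061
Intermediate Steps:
t(P, m) = 7 + m (t(P, m) = (1*6 + 1) + m = (6 + 1) + m = 7 + m)
141*(t(4, Q(4)) + 110) = 141*((7 + 4) + 110) = 141*(11 + 110) = 141*121 = 17061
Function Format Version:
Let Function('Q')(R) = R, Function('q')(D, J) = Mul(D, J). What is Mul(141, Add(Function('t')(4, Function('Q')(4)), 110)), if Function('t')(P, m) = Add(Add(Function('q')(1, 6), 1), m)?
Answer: 17061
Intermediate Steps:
Function('t')(P, m) = Add(7, m) (Function('t')(P, m) = Add(Add(Mul(1, 6), 1), m) = Add(Add(6, 1), m) = Add(7, m))
Mul(141, Add(Function('t')(4, Function('Q')(4)), 110)) = Mul(141, Add(Add(7, 4), 110)) = Mul(141, Add(11, 110)) = Mul(141, 121) = 17061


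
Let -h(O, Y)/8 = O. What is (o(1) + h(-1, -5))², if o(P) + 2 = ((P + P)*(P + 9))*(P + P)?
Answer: 2116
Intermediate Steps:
h(O, Y) = -8*O
o(P) = -2 + 4*P²*(9 + P) (o(P) = -2 + ((P + P)*(P + 9))*(P + P) = -2 + ((2*P)*(9 + P))*(2*P) = -2 + (2*P*(9 + P))*(2*P) = -2 + 4*P²*(9 + P))
(o(1) + h(-1, -5))² = ((-2 + 4*1³ + 36*1²) - 8*(-1))² = ((-2 + 4*1 + 36*1) + 8)² = ((-2 + 4 + 36) + 8)² = (38 + 8)² = 46² = 2116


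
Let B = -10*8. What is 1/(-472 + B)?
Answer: -1/552 ≈ -0.0018116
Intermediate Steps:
B = -80
1/(-472 + B) = 1/(-472 - 80) = 1/(-552) = -1/552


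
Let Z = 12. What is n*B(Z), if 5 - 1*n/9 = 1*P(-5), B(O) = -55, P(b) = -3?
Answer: -3960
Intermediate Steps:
n = 72 (n = 45 - 9*(-3) = 45 + 27 = 72)
n*B(Z) = 72*(-55) = -3960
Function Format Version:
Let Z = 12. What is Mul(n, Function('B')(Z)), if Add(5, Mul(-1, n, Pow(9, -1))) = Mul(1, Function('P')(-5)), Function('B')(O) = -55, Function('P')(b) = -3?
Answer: -3960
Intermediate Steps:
n = 72 (n = Add(45, Mul(-9, Mul(1, -3))) = Add(45, Mul(-9, -3)) = Add(45, 27) = 72)
Mul(n, Function('B')(Z)) = Mul(72, -55) = -3960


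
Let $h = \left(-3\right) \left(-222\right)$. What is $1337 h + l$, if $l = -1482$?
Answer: $888960$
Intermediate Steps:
$h = 666$
$1337 h + l = 1337 \cdot 666 - 1482 = 890442 - 1482 = 888960$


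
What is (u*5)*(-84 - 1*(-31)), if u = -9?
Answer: 2385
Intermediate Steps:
(u*5)*(-84 - 1*(-31)) = (-9*5)*(-84 - 1*(-31)) = -45*(-84 + 31) = -45*(-53) = 2385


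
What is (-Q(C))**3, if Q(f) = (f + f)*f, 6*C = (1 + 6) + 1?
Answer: -32768/729 ≈ -44.949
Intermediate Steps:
C = 4/3 (C = ((1 + 6) + 1)/6 = (7 + 1)/6 = (1/6)*8 = 4/3 ≈ 1.3333)
Q(f) = 2*f**2 (Q(f) = (2*f)*f = 2*f**2)
(-Q(C))**3 = (-2*(4/3)**2)**3 = (-2*16/9)**3 = (-1*32/9)**3 = (-32/9)**3 = -32768/729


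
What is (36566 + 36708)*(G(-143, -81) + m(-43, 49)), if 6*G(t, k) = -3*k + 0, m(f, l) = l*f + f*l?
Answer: -305809039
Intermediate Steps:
m(f, l) = 2*f*l (m(f, l) = f*l + f*l = 2*f*l)
G(t, k) = -k/2 (G(t, k) = (-3*k + 0)/6 = (-3*k)/6 = -k/2)
(36566 + 36708)*(G(-143, -81) + m(-43, 49)) = (36566 + 36708)*(-1/2*(-81) + 2*(-43)*49) = 73274*(81/2 - 4214) = 73274*(-8347/2) = -305809039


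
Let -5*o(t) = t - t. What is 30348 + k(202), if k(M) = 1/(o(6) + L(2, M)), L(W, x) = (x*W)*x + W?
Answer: 2476700281/81610 ≈ 30348.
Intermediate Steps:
L(W, x) = W + W*x**2 (L(W, x) = (W*x)*x + W = W*x**2 + W = W + W*x**2)
o(t) = 0 (o(t) = -(t - t)/5 = -1/5*0 = 0)
k(M) = 1/(2 + 2*M**2) (k(M) = 1/(0 + 2*(1 + M**2)) = 1/(0 + (2 + 2*M**2)) = 1/(2 + 2*M**2))
30348 + k(202) = 30348 + 1/(2*(1 + 202**2)) = 30348 + 1/(2*(1 + 40804)) = 30348 + (1/2)/40805 = 30348 + (1/2)*(1/40805) = 30348 + 1/81610 = 2476700281/81610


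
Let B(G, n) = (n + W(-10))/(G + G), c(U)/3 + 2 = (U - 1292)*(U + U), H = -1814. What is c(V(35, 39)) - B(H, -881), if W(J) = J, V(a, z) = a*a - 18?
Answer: -2233310619/3628 ≈ -6.1558e+5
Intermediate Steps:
V(a, z) = -18 + a² (V(a, z) = a² - 18 = -18 + a²)
c(U) = -6 + 6*U*(-1292 + U) (c(U) = -6 + 3*((U - 1292)*(U + U)) = -6 + 3*((-1292 + U)*(2*U)) = -6 + 3*(2*U*(-1292 + U)) = -6 + 6*U*(-1292 + U))
B(G, n) = (-10 + n)/(2*G) (B(G, n) = (n - 10)/(G + G) = (-10 + n)/((2*G)) = (-10 + n)*(1/(2*G)) = (-10 + n)/(2*G))
c(V(35, 39)) - B(H, -881) = (-6 - 7752*(-18 + 35²) + 6*(-18 + 35²)²) - (-10 - 881)/(2*(-1814)) = (-6 - 7752*(-18 + 1225) + 6*(-18 + 1225)²) - (-1)*(-891)/(2*1814) = (-6 - 7752*1207 + 6*1207²) - 1*891/3628 = (-6 - 9356664 + 6*1456849) - 891/3628 = (-6 - 9356664 + 8741094) - 891/3628 = -615576 - 891/3628 = -2233310619/3628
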